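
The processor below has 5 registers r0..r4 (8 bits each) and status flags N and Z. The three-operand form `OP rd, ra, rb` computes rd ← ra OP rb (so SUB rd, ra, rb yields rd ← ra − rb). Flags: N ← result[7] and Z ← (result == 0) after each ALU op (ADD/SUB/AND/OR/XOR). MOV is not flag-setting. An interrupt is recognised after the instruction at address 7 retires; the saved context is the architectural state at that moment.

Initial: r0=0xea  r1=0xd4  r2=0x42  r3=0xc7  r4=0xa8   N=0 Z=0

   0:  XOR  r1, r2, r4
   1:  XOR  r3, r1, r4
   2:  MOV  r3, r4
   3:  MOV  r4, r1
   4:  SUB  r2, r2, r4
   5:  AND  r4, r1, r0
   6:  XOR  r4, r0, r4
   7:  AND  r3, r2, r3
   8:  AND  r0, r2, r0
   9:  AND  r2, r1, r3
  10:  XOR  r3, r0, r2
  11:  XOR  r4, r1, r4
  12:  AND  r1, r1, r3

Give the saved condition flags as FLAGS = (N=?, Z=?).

after  0: r0=0xea r1=0xea r2=0x42 r3=0xc7 r4=0xa8  N=1 Z=0
after  1: r0=0xea r1=0xea r2=0x42 r3=0x42 r4=0xa8  N=0 Z=0
after  2: r0=0xea r1=0xea r2=0x42 r3=0xa8 r4=0xa8  N=0 Z=0
after  3: r0=0xea r1=0xea r2=0x42 r3=0xa8 r4=0xea  N=0 Z=0
after  4: r0=0xea r1=0xea r2=0x58 r3=0xa8 r4=0xea  N=0 Z=0
after  5: r0=0xea r1=0xea r2=0x58 r3=0xa8 r4=0xea  N=1 Z=0
after  6: r0=0xea r1=0xea r2=0x58 r3=0xa8 r4=0x00  N=0 Z=1
after  7: r0=0xea r1=0xea r2=0x58 r3=0x08 r4=0x00  N=0 Z=0
-- IRQ taken; context saved, return-PC = 8 --

FLAGS = (N=0, Z=0)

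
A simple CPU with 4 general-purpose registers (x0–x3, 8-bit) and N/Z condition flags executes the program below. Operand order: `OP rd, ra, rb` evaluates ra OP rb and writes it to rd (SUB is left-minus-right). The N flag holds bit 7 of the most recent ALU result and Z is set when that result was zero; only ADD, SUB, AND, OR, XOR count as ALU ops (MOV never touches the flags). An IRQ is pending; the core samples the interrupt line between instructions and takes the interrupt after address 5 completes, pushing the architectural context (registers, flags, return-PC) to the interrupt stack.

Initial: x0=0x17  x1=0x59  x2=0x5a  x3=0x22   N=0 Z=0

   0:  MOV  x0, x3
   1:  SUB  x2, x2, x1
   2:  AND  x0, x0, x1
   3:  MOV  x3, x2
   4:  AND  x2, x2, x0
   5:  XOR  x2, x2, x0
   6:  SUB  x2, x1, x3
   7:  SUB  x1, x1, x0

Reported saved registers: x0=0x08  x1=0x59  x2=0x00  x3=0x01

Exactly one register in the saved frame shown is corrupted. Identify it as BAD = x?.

after  0: x0=0x22 x1=0x59 x2=0x5a x3=0x22  N=0 Z=0
after  1: x0=0x22 x1=0x59 x2=0x01 x3=0x22  N=0 Z=0
after  2: x0=0x00 x1=0x59 x2=0x01 x3=0x22  N=0 Z=1
after  3: x0=0x00 x1=0x59 x2=0x01 x3=0x01  N=0 Z=1
after  4: x0=0x00 x1=0x59 x2=0x00 x3=0x01  N=0 Z=1
after  5: x0=0x00 x1=0x59 x2=0x00 x3=0x01  N=0 Z=1
-- IRQ taken; context saved, return-PC = 6 --
mismatch: x0: reported 0x08 vs actual 0x00

BAD = x0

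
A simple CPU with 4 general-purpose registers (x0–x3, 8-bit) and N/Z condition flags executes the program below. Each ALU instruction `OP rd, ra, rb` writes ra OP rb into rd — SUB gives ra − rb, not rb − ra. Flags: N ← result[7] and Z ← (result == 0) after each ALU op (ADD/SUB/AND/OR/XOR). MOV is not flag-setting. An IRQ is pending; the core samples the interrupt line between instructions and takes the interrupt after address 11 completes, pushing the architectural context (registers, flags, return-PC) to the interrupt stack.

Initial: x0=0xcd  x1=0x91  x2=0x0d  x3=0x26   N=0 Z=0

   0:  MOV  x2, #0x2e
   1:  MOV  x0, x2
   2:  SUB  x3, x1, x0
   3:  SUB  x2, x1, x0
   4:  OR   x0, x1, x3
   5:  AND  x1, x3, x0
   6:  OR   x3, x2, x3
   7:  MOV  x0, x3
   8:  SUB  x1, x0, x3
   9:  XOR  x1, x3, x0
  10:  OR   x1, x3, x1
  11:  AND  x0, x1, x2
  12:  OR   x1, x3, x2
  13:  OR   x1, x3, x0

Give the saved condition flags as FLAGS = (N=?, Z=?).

after  0: x0=0xcd x1=0x91 x2=0x2e x3=0x26  N=0 Z=0
after  1: x0=0x2e x1=0x91 x2=0x2e x3=0x26  N=0 Z=0
after  2: x0=0x2e x1=0x91 x2=0x2e x3=0x63  N=0 Z=0
after  3: x0=0x2e x1=0x91 x2=0x63 x3=0x63  N=0 Z=0
after  4: x0=0xf3 x1=0x91 x2=0x63 x3=0x63  N=1 Z=0
after  5: x0=0xf3 x1=0x63 x2=0x63 x3=0x63  N=0 Z=0
after  6: x0=0xf3 x1=0x63 x2=0x63 x3=0x63  N=0 Z=0
after  7: x0=0x63 x1=0x63 x2=0x63 x3=0x63  N=0 Z=0
after  8: x0=0x63 x1=0x00 x2=0x63 x3=0x63  N=0 Z=1
after  9: x0=0x63 x1=0x00 x2=0x63 x3=0x63  N=0 Z=1
after 10: x0=0x63 x1=0x63 x2=0x63 x3=0x63  N=0 Z=0
after 11: x0=0x63 x1=0x63 x2=0x63 x3=0x63  N=0 Z=0
-- IRQ taken; context saved, return-PC = 12 --

FLAGS = (N=0, Z=0)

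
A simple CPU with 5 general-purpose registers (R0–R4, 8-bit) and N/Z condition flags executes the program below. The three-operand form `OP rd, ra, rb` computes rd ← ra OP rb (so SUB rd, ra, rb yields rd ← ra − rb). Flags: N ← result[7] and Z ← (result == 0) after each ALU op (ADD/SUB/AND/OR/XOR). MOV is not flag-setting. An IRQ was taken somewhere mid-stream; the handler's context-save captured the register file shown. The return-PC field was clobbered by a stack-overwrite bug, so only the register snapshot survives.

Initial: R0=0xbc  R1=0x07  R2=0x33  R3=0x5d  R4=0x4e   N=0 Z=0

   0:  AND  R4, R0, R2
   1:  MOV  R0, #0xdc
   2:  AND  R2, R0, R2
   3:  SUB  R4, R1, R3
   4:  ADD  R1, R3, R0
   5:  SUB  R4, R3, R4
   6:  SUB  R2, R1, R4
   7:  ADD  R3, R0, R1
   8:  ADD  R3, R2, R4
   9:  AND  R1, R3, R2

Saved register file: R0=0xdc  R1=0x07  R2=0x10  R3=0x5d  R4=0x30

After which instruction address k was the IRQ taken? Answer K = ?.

K = 2

after  0: R0=0xbc R1=0x07 R2=0x33 R3=0x5d R4=0x30  N=0 Z=0
after  1: R0=0xdc R1=0x07 R2=0x33 R3=0x5d R4=0x30  N=0 Z=0
after  2: R0=0xdc R1=0x07 R2=0x10 R3=0x5d R4=0x30  N=0 Z=0
-- IRQ taken; context saved, return-PC = 3 --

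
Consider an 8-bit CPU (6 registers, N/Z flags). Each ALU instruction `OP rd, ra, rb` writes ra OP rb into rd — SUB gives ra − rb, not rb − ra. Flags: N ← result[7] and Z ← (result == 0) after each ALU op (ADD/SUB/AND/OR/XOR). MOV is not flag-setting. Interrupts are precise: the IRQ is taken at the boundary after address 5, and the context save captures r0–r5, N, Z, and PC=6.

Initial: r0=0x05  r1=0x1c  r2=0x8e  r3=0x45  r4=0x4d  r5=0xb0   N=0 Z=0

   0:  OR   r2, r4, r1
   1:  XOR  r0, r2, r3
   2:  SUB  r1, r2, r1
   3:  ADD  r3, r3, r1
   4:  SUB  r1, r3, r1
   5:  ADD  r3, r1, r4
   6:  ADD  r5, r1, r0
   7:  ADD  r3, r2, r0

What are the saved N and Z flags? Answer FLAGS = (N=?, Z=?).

FLAGS = (N=1, Z=0)

after  0: r0=0x05 r1=0x1c r2=0x5d r3=0x45 r4=0x4d r5=0xb0  N=0 Z=0
after  1: r0=0x18 r1=0x1c r2=0x5d r3=0x45 r4=0x4d r5=0xb0  N=0 Z=0
after  2: r0=0x18 r1=0x41 r2=0x5d r3=0x45 r4=0x4d r5=0xb0  N=0 Z=0
after  3: r0=0x18 r1=0x41 r2=0x5d r3=0x86 r4=0x4d r5=0xb0  N=1 Z=0
after  4: r0=0x18 r1=0x45 r2=0x5d r3=0x86 r4=0x4d r5=0xb0  N=0 Z=0
after  5: r0=0x18 r1=0x45 r2=0x5d r3=0x92 r4=0x4d r5=0xb0  N=1 Z=0
-- IRQ taken; context saved, return-PC = 6 --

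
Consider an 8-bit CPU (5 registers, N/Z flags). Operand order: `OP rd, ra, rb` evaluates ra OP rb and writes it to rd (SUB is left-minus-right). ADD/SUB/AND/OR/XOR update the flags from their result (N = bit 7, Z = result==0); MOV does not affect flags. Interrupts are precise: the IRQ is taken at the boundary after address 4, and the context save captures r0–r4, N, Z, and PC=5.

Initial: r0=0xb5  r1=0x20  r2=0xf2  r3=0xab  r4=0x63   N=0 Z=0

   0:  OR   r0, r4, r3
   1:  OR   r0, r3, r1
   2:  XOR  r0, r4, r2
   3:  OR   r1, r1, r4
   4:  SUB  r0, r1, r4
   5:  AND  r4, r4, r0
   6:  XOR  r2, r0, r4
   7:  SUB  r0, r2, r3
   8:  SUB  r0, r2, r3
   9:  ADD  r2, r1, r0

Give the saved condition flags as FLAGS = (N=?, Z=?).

after  0: r0=0xeb r1=0x20 r2=0xf2 r3=0xab r4=0x63  N=1 Z=0
after  1: r0=0xab r1=0x20 r2=0xf2 r3=0xab r4=0x63  N=1 Z=0
after  2: r0=0x91 r1=0x20 r2=0xf2 r3=0xab r4=0x63  N=1 Z=0
after  3: r0=0x91 r1=0x63 r2=0xf2 r3=0xab r4=0x63  N=0 Z=0
after  4: r0=0x00 r1=0x63 r2=0xf2 r3=0xab r4=0x63  N=0 Z=1
-- IRQ taken; context saved, return-PC = 5 --

FLAGS = (N=0, Z=1)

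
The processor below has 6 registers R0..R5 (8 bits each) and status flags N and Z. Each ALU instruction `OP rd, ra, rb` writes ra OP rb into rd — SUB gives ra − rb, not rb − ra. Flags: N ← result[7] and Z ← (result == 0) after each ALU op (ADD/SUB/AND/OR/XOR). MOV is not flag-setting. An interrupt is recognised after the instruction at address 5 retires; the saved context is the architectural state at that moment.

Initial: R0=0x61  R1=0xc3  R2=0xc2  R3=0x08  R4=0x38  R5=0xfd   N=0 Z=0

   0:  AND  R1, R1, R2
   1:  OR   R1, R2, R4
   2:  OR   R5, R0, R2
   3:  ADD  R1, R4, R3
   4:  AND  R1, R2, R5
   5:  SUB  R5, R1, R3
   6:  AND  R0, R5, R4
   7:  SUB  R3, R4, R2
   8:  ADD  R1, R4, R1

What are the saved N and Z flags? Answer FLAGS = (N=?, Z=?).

after  0: R0=0x61 R1=0xc2 R2=0xc2 R3=0x08 R4=0x38 R5=0xfd  N=1 Z=0
after  1: R0=0x61 R1=0xfa R2=0xc2 R3=0x08 R4=0x38 R5=0xfd  N=1 Z=0
after  2: R0=0x61 R1=0xfa R2=0xc2 R3=0x08 R4=0x38 R5=0xe3  N=1 Z=0
after  3: R0=0x61 R1=0x40 R2=0xc2 R3=0x08 R4=0x38 R5=0xe3  N=0 Z=0
after  4: R0=0x61 R1=0xc2 R2=0xc2 R3=0x08 R4=0x38 R5=0xe3  N=1 Z=0
after  5: R0=0x61 R1=0xc2 R2=0xc2 R3=0x08 R4=0x38 R5=0xba  N=1 Z=0
-- IRQ taken; context saved, return-PC = 6 --

FLAGS = (N=1, Z=0)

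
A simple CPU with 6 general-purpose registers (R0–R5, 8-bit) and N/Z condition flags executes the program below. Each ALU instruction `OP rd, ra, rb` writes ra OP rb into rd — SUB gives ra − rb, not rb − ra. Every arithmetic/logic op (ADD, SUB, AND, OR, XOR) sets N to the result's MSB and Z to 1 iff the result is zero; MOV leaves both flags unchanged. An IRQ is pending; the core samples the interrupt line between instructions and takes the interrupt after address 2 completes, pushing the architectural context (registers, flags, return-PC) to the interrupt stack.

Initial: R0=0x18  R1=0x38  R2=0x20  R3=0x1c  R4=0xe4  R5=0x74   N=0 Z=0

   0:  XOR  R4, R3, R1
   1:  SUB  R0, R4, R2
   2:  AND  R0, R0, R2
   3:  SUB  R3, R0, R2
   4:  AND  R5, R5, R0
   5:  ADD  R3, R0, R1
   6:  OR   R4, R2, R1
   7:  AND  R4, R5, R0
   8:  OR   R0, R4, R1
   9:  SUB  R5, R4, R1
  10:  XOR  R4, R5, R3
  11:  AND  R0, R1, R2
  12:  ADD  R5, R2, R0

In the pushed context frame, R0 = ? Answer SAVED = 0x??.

SAVED = 0x00

after  0: R0=0x18 R1=0x38 R2=0x20 R3=0x1c R4=0x24 R5=0x74  N=0 Z=0
after  1: R0=0x04 R1=0x38 R2=0x20 R3=0x1c R4=0x24 R5=0x74  N=0 Z=0
after  2: R0=0x00 R1=0x38 R2=0x20 R3=0x1c R4=0x24 R5=0x74  N=0 Z=1
-- IRQ taken; context saved, return-PC = 3 --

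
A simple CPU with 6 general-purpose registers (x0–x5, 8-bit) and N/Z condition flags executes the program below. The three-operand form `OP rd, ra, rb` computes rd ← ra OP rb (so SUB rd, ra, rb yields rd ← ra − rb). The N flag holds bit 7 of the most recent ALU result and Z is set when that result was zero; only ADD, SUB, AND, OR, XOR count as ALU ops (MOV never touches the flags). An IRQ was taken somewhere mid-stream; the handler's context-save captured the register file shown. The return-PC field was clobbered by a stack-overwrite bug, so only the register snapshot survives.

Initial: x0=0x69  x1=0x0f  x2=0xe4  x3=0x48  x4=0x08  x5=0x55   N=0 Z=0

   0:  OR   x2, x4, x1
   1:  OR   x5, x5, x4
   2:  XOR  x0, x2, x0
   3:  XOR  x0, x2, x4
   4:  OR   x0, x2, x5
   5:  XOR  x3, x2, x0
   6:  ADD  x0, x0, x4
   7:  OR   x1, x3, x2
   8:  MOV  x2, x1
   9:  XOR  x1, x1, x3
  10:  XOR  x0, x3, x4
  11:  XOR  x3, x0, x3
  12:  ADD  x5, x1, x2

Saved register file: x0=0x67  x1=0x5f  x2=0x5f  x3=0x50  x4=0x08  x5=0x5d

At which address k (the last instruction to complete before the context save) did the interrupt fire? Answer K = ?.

after  0: x0=0x69 x1=0x0f x2=0x0f x3=0x48 x4=0x08 x5=0x55  N=0 Z=0
after  1: x0=0x69 x1=0x0f x2=0x0f x3=0x48 x4=0x08 x5=0x5d  N=0 Z=0
after  2: x0=0x66 x1=0x0f x2=0x0f x3=0x48 x4=0x08 x5=0x5d  N=0 Z=0
after  3: x0=0x07 x1=0x0f x2=0x0f x3=0x48 x4=0x08 x5=0x5d  N=0 Z=0
after  4: x0=0x5f x1=0x0f x2=0x0f x3=0x48 x4=0x08 x5=0x5d  N=0 Z=0
after  5: x0=0x5f x1=0x0f x2=0x0f x3=0x50 x4=0x08 x5=0x5d  N=0 Z=0
after  6: x0=0x67 x1=0x0f x2=0x0f x3=0x50 x4=0x08 x5=0x5d  N=0 Z=0
after  7: x0=0x67 x1=0x5f x2=0x0f x3=0x50 x4=0x08 x5=0x5d  N=0 Z=0
after  8: x0=0x67 x1=0x5f x2=0x5f x3=0x50 x4=0x08 x5=0x5d  N=0 Z=0
-- IRQ taken; context saved, return-PC = 9 --

K = 8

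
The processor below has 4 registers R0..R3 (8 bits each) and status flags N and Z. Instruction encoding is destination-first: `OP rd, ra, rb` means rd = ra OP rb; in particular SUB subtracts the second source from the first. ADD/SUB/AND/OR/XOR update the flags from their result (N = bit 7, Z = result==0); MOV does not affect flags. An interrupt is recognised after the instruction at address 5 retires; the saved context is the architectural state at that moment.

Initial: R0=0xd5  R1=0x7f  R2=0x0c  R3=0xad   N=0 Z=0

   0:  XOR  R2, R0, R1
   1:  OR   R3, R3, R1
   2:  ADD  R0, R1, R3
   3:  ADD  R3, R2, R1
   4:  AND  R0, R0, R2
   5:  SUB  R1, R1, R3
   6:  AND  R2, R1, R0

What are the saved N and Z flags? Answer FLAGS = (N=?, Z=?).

FLAGS = (N=0, Z=0)

after  0: R0=0xd5 R1=0x7f R2=0xaa R3=0xad  N=1 Z=0
after  1: R0=0xd5 R1=0x7f R2=0xaa R3=0xff  N=1 Z=0
after  2: R0=0x7e R1=0x7f R2=0xaa R3=0xff  N=0 Z=0
after  3: R0=0x7e R1=0x7f R2=0xaa R3=0x29  N=0 Z=0
after  4: R0=0x2a R1=0x7f R2=0xaa R3=0x29  N=0 Z=0
after  5: R0=0x2a R1=0x56 R2=0xaa R3=0x29  N=0 Z=0
-- IRQ taken; context saved, return-PC = 6 --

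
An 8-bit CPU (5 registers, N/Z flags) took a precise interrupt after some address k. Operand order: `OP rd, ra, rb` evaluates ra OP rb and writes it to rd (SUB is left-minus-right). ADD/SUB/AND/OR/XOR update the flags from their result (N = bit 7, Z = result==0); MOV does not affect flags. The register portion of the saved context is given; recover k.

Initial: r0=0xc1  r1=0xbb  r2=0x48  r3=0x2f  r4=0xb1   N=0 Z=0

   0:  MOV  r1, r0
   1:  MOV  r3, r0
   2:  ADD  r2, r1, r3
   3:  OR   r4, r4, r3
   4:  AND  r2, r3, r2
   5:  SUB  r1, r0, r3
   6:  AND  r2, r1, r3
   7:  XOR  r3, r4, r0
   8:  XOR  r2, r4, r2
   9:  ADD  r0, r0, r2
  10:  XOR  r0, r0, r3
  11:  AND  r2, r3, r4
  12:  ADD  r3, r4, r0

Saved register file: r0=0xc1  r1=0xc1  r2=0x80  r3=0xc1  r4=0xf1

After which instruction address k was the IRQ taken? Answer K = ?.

after  0: r0=0xc1 r1=0xc1 r2=0x48 r3=0x2f r4=0xb1  N=0 Z=0
after  1: r0=0xc1 r1=0xc1 r2=0x48 r3=0xc1 r4=0xb1  N=0 Z=0
after  2: r0=0xc1 r1=0xc1 r2=0x82 r3=0xc1 r4=0xb1  N=1 Z=0
after  3: r0=0xc1 r1=0xc1 r2=0x82 r3=0xc1 r4=0xf1  N=1 Z=0
after  4: r0=0xc1 r1=0xc1 r2=0x80 r3=0xc1 r4=0xf1  N=1 Z=0
-- IRQ taken; context saved, return-PC = 5 --

K = 4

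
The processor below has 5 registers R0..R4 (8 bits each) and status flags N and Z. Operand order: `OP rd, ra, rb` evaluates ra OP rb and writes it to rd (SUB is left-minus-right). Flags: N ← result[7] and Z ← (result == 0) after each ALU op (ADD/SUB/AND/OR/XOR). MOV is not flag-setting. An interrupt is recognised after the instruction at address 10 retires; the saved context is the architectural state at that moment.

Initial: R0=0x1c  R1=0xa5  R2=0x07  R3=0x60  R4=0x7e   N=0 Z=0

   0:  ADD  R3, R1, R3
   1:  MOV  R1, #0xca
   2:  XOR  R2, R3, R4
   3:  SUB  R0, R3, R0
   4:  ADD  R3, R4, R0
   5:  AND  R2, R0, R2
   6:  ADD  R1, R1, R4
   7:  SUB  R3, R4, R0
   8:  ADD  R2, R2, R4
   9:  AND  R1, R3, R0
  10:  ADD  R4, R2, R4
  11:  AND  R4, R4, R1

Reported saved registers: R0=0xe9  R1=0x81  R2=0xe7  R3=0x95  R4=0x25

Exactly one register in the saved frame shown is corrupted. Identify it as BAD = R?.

BAD = R4

after  0: R0=0x1c R1=0xa5 R2=0x07 R3=0x05 R4=0x7e  N=0 Z=0
after  1: R0=0x1c R1=0xca R2=0x07 R3=0x05 R4=0x7e  N=0 Z=0
after  2: R0=0x1c R1=0xca R2=0x7b R3=0x05 R4=0x7e  N=0 Z=0
after  3: R0=0xe9 R1=0xca R2=0x7b R3=0x05 R4=0x7e  N=1 Z=0
after  4: R0=0xe9 R1=0xca R2=0x7b R3=0x67 R4=0x7e  N=0 Z=0
after  5: R0=0xe9 R1=0xca R2=0x69 R3=0x67 R4=0x7e  N=0 Z=0
after  6: R0=0xe9 R1=0x48 R2=0x69 R3=0x67 R4=0x7e  N=0 Z=0
after  7: R0=0xe9 R1=0x48 R2=0x69 R3=0x95 R4=0x7e  N=1 Z=0
after  8: R0=0xe9 R1=0x48 R2=0xe7 R3=0x95 R4=0x7e  N=1 Z=0
after  9: R0=0xe9 R1=0x81 R2=0xe7 R3=0x95 R4=0x7e  N=1 Z=0
after 10: R0=0xe9 R1=0x81 R2=0xe7 R3=0x95 R4=0x65  N=0 Z=0
-- IRQ taken; context saved, return-PC = 11 --
mismatch: R4: reported 0x25 vs actual 0x65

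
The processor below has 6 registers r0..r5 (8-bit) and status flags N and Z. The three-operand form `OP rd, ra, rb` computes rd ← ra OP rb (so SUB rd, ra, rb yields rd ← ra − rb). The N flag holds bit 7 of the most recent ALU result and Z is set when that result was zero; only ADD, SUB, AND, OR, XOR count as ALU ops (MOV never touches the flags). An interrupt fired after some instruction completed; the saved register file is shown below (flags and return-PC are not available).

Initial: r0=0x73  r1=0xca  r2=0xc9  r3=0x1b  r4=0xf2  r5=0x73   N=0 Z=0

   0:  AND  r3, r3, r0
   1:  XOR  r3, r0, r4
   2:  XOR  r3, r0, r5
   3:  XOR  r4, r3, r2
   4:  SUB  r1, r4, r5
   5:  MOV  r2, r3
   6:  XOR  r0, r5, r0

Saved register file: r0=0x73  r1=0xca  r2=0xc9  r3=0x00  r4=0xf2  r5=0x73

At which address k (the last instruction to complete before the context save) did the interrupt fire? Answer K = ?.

after  0: r0=0x73 r1=0xca r2=0xc9 r3=0x13 r4=0xf2 r5=0x73  N=0 Z=0
after  1: r0=0x73 r1=0xca r2=0xc9 r3=0x81 r4=0xf2 r5=0x73  N=1 Z=0
after  2: r0=0x73 r1=0xca r2=0xc9 r3=0x00 r4=0xf2 r5=0x73  N=0 Z=1
-- IRQ taken; context saved, return-PC = 3 --

K = 2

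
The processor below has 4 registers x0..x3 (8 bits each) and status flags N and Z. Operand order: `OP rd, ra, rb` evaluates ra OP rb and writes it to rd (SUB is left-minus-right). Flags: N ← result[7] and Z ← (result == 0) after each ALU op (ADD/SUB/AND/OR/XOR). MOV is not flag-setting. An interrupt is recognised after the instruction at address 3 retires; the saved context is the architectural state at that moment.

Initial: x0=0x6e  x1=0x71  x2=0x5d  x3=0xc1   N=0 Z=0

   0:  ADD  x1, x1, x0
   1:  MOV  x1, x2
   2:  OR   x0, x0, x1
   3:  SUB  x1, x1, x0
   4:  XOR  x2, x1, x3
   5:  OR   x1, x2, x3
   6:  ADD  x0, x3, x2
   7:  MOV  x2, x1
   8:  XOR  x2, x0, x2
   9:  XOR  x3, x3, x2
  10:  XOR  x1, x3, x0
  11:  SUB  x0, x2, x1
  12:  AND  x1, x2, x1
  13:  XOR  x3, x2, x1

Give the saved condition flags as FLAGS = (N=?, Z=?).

FLAGS = (N=1, Z=0)

after  0: x0=0x6e x1=0xdf x2=0x5d x3=0xc1  N=1 Z=0
after  1: x0=0x6e x1=0x5d x2=0x5d x3=0xc1  N=1 Z=0
after  2: x0=0x7f x1=0x5d x2=0x5d x3=0xc1  N=0 Z=0
after  3: x0=0x7f x1=0xde x2=0x5d x3=0xc1  N=1 Z=0
-- IRQ taken; context saved, return-PC = 4 --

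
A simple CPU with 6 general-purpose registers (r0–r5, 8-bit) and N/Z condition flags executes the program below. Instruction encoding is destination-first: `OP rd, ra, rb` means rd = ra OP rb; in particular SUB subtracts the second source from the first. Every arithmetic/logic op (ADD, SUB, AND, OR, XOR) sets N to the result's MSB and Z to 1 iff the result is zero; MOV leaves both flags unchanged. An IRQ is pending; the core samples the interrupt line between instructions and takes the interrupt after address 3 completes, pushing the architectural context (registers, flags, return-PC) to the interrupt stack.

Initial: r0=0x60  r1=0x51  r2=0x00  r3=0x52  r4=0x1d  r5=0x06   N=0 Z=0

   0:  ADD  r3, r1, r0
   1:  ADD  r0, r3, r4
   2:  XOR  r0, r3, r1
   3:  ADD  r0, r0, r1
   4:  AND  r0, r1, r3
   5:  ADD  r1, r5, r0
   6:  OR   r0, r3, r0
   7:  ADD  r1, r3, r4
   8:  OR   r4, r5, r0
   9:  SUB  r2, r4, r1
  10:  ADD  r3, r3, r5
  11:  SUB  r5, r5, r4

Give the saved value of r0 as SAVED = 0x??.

after  0: r0=0x60 r1=0x51 r2=0x00 r3=0xb1 r4=0x1d r5=0x06  N=1 Z=0
after  1: r0=0xce r1=0x51 r2=0x00 r3=0xb1 r4=0x1d r5=0x06  N=1 Z=0
after  2: r0=0xe0 r1=0x51 r2=0x00 r3=0xb1 r4=0x1d r5=0x06  N=1 Z=0
after  3: r0=0x31 r1=0x51 r2=0x00 r3=0xb1 r4=0x1d r5=0x06  N=0 Z=0
-- IRQ taken; context saved, return-PC = 4 --

SAVED = 0x31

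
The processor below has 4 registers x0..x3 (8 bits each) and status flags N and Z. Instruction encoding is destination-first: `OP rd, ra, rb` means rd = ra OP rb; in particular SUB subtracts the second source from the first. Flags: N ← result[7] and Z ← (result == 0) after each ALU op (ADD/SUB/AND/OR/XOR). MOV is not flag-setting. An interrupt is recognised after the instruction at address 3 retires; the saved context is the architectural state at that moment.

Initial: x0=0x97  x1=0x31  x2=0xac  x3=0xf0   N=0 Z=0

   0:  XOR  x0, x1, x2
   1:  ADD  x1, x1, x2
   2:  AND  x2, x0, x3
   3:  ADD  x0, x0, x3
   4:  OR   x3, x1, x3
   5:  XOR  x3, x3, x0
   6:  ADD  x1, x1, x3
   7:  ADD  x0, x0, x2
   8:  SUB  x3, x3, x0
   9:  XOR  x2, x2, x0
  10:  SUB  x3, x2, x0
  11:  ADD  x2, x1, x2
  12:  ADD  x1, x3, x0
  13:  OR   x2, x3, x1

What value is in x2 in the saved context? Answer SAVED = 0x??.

SAVED = 0x90

after  0: x0=0x9d x1=0x31 x2=0xac x3=0xf0  N=1 Z=0
after  1: x0=0x9d x1=0xdd x2=0xac x3=0xf0  N=1 Z=0
after  2: x0=0x9d x1=0xdd x2=0x90 x3=0xf0  N=1 Z=0
after  3: x0=0x8d x1=0xdd x2=0x90 x3=0xf0  N=1 Z=0
-- IRQ taken; context saved, return-PC = 4 --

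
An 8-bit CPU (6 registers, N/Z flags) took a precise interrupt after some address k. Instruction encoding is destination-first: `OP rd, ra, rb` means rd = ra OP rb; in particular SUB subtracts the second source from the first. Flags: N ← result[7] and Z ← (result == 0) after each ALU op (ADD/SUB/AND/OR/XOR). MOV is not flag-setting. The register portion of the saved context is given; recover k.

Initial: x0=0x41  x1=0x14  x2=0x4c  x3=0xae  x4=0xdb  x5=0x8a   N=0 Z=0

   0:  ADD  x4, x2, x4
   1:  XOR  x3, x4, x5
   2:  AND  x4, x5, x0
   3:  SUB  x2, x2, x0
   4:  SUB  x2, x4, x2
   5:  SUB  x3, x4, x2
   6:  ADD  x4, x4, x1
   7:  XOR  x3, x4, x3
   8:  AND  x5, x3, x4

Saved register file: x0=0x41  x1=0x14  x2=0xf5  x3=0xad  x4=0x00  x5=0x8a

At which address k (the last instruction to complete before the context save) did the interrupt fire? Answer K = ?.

K = 4

after  0: x0=0x41 x1=0x14 x2=0x4c x3=0xae x4=0x27 x5=0x8a  N=0 Z=0
after  1: x0=0x41 x1=0x14 x2=0x4c x3=0xad x4=0x27 x5=0x8a  N=1 Z=0
after  2: x0=0x41 x1=0x14 x2=0x4c x3=0xad x4=0x00 x5=0x8a  N=0 Z=1
after  3: x0=0x41 x1=0x14 x2=0x0b x3=0xad x4=0x00 x5=0x8a  N=0 Z=0
after  4: x0=0x41 x1=0x14 x2=0xf5 x3=0xad x4=0x00 x5=0x8a  N=1 Z=0
-- IRQ taken; context saved, return-PC = 5 --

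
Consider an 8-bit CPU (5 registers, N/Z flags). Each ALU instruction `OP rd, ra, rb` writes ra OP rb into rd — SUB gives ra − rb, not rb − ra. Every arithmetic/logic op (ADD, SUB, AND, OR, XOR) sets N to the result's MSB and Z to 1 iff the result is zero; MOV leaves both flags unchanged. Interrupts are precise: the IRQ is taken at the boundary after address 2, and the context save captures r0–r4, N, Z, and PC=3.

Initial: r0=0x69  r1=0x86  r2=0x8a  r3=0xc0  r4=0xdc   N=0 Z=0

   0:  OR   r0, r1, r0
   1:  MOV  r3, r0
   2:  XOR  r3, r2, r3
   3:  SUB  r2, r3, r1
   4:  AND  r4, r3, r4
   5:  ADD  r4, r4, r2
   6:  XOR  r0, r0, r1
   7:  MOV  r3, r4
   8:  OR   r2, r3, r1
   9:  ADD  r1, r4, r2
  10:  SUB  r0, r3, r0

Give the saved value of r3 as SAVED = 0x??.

after  0: r0=0xef r1=0x86 r2=0x8a r3=0xc0 r4=0xdc  N=1 Z=0
after  1: r0=0xef r1=0x86 r2=0x8a r3=0xef r4=0xdc  N=1 Z=0
after  2: r0=0xef r1=0x86 r2=0x8a r3=0x65 r4=0xdc  N=0 Z=0
-- IRQ taken; context saved, return-PC = 3 --

SAVED = 0x65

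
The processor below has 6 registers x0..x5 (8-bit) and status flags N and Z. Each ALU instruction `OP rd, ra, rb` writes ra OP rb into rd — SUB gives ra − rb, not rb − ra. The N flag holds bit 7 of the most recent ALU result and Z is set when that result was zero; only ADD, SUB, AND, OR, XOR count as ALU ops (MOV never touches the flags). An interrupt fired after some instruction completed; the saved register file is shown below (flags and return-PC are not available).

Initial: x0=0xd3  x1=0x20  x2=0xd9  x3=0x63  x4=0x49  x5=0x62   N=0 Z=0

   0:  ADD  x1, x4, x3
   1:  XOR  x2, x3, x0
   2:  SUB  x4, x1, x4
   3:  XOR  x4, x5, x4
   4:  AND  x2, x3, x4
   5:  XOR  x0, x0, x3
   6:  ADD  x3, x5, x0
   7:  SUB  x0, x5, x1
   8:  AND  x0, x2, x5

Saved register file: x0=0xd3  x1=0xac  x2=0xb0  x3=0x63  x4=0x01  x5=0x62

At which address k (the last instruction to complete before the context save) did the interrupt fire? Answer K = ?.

K = 3

after  0: x0=0xd3 x1=0xac x2=0xd9 x3=0x63 x4=0x49 x5=0x62  N=1 Z=0
after  1: x0=0xd3 x1=0xac x2=0xb0 x3=0x63 x4=0x49 x5=0x62  N=1 Z=0
after  2: x0=0xd3 x1=0xac x2=0xb0 x3=0x63 x4=0x63 x5=0x62  N=0 Z=0
after  3: x0=0xd3 x1=0xac x2=0xb0 x3=0x63 x4=0x01 x5=0x62  N=0 Z=0
-- IRQ taken; context saved, return-PC = 4 --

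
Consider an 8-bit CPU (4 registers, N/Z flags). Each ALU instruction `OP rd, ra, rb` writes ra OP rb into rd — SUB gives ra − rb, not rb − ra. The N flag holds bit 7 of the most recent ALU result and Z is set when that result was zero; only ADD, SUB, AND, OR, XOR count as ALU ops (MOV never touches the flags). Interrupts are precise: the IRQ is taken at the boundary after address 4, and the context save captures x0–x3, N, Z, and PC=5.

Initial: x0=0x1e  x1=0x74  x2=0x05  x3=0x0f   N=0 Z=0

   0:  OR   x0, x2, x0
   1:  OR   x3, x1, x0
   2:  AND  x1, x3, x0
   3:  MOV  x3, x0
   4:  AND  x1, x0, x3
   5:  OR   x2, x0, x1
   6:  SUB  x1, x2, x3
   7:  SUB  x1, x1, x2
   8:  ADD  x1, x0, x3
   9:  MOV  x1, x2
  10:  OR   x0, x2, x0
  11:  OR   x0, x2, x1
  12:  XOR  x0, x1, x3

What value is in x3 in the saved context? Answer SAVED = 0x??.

SAVED = 0x1f

after  0: x0=0x1f x1=0x74 x2=0x05 x3=0x0f  N=0 Z=0
after  1: x0=0x1f x1=0x74 x2=0x05 x3=0x7f  N=0 Z=0
after  2: x0=0x1f x1=0x1f x2=0x05 x3=0x7f  N=0 Z=0
after  3: x0=0x1f x1=0x1f x2=0x05 x3=0x1f  N=0 Z=0
after  4: x0=0x1f x1=0x1f x2=0x05 x3=0x1f  N=0 Z=0
-- IRQ taken; context saved, return-PC = 5 --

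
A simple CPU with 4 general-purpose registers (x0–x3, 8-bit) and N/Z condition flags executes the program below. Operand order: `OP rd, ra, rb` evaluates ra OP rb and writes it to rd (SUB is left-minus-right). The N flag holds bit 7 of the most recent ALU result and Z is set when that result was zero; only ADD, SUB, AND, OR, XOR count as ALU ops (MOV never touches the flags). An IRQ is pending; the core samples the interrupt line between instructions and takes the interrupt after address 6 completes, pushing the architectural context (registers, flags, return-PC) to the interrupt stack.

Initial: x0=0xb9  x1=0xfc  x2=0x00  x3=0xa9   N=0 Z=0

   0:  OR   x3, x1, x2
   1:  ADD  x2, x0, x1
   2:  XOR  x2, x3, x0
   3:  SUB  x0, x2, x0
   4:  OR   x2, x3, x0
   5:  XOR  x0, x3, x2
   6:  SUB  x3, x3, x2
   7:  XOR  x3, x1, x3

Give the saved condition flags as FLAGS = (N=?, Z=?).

FLAGS = (N=0, Z=1)

after  0: x0=0xb9 x1=0xfc x2=0x00 x3=0xfc  N=1 Z=0
after  1: x0=0xb9 x1=0xfc x2=0xb5 x3=0xfc  N=1 Z=0
after  2: x0=0xb9 x1=0xfc x2=0x45 x3=0xfc  N=0 Z=0
after  3: x0=0x8c x1=0xfc x2=0x45 x3=0xfc  N=1 Z=0
after  4: x0=0x8c x1=0xfc x2=0xfc x3=0xfc  N=1 Z=0
after  5: x0=0x00 x1=0xfc x2=0xfc x3=0xfc  N=0 Z=1
after  6: x0=0x00 x1=0xfc x2=0xfc x3=0x00  N=0 Z=1
-- IRQ taken; context saved, return-PC = 7 --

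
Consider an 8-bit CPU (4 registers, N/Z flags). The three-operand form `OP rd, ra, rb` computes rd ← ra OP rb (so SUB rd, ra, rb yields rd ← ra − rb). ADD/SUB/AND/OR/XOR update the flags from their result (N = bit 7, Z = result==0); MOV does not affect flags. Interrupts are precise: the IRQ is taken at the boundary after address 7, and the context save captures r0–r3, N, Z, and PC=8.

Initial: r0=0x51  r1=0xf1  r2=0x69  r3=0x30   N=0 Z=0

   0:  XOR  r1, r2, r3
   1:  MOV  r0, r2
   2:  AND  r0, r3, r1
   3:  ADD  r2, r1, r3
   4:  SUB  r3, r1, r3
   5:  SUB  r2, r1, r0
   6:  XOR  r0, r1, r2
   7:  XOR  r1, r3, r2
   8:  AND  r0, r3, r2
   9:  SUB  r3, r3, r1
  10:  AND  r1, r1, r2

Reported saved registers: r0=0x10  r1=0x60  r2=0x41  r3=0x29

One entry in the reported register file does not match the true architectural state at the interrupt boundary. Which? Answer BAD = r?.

BAD = r2

after  0: r0=0x51 r1=0x59 r2=0x69 r3=0x30  N=0 Z=0
after  1: r0=0x69 r1=0x59 r2=0x69 r3=0x30  N=0 Z=0
after  2: r0=0x10 r1=0x59 r2=0x69 r3=0x30  N=0 Z=0
after  3: r0=0x10 r1=0x59 r2=0x89 r3=0x30  N=1 Z=0
after  4: r0=0x10 r1=0x59 r2=0x89 r3=0x29  N=0 Z=0
after  5: r0=0x10 r1=0x59 r2=0x49 r3=0x29  N=0 Z=0
after  6: r0=0x10 r1=0x59 r2=0x49 r3=0x29  N=0 Z=0
after  7: r0=0x10 r1=0x60 r2=0x49 r3=0x29  N=0 Z=0
-- IRQ taken; context saved, return-PC = 8 --
mismatch: r2: reported 0x41 vs actual 0x49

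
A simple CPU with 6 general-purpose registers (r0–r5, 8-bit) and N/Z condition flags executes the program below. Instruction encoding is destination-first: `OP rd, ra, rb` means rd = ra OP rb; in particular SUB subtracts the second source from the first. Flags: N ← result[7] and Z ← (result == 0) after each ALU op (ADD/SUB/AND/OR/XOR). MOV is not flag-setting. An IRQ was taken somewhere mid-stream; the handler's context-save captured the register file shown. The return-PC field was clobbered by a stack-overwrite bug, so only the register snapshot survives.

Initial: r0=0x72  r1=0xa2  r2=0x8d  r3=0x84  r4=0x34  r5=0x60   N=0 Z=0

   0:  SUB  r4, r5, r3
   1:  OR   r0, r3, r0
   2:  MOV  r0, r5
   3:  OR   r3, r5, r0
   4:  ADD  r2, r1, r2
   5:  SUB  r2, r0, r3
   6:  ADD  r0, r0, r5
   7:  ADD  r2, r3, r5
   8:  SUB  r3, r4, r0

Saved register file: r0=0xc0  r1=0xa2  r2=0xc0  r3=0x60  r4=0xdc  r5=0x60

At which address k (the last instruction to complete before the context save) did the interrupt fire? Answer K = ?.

K = 7

after  0: r0=0x72 r1=0xa2 r2=0x8d r3=0x84 r4=0xdc r5=0x60  N=1 Z=0
after  1: r0=0xf6 r1=0xa2 r2=0x8d r3=0x84 r4=0xdc r5=0x60  N=1 Z=0
after  2: r0=0x60 r1=0xa2 r2=0x8d r3=0x84 r4=0xdc r5=0x60  N=1 Z=0
after  3: r0=0x60 r1=0xa2 r2=0x8d r3=0x60 r4=0xdc r5=0x60  N=0 Z=0
after  4: r0=0x60 r1=0xa2 r2=0x2f r3=0x60 r4=0xdc r5=0x60  N=0 Z=0
after  5: r0=0x60 r1=0xa2 r2=0x00 r3=0x60 r4=0xdc r5=0x60  N=0 Z=1
after  6: r0=0xc0 r1=0xa2 r2=0x00 r3=0x60 r4=0xdc r5=0x60  N=1 Z=0
after  7: r0=0xc0 r1=0xa2 r2=0xc0 r3=0x60 r4=0xdc r5=0x60  N=1 Z=0
-- IRQ taken; context saved, return-PC = 8 --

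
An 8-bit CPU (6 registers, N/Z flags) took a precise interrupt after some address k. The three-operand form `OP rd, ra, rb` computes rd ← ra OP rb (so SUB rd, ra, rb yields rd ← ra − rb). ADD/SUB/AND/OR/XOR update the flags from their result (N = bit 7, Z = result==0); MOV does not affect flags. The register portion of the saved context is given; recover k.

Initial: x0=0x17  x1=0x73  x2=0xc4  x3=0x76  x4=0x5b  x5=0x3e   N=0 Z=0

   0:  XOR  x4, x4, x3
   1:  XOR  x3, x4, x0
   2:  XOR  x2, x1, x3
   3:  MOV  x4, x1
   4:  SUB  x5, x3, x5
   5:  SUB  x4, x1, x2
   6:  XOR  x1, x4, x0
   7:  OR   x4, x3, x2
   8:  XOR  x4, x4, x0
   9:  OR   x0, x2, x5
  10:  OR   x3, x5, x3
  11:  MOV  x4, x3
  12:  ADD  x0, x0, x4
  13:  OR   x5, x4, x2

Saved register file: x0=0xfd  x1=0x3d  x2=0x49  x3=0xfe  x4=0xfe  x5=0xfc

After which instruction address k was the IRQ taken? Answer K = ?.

after  0: x0=0x17 x1=0x73 x2=0xc4 x3=0x76 x4=0x2d x5=0x3e  N=0 Z=0
after  1: x0=0x17 x1=0x73 x2=0xc4 x3=0x3a x4=0x2d x5=0x3e  N=0 Z=0
after  2: x0=0x17 x1=0x73 x2=0x49 x3=0x3a x4=0x2d x5=0x3e  N=0 Z=0
after  3: x0=0x17 x1=0x73 x2=0x49 x3=0x3a x4=0x73 x5=0x3e  N=0 Z=0
after  4: x0=0x17 x1=0x73 x2=0x49 x3=0x3a x4=0x73 x5=0xfc  N=1 Z=0
after  5: x0=0x17 x1=0x73 x2=0x49 x3=0x3a x4=0x2a x5=0xfc  N=0 Z=0
after  6: x0=0x17 x1=0x3d x2=0x49 x3=0x3a x4=0x2a x5=0xfc  N=0 Z=0
after  7: x0=0x17 x1=0x3d x2=0x49 x3=0x3a x4=0x7b x5=0xfc  N=0 Z=0
after  8: x0=0x17 x1=0x3d x2=0x49 x3=0x3a x4=0x6c x5=0xfc  N=0 Z=0
after  9: x0=0xfd x1=0x3d x2=0x49 x3=0x3a x4=0x6c x5=0xfc  N=1 Z=0
after 10: x0=0xfd x1=0x3d x2=0x49 x3=0xfe x4=0x6c x5=0xfc  N=1 Z=0
after 11: x0=0xfd x1=0x3d x2=0x49 x3=0xfe x4=0xfe x5=0xfc  N=1 Z=0
-- IRQ taken; context saved, return-PC = 12 --

K = 11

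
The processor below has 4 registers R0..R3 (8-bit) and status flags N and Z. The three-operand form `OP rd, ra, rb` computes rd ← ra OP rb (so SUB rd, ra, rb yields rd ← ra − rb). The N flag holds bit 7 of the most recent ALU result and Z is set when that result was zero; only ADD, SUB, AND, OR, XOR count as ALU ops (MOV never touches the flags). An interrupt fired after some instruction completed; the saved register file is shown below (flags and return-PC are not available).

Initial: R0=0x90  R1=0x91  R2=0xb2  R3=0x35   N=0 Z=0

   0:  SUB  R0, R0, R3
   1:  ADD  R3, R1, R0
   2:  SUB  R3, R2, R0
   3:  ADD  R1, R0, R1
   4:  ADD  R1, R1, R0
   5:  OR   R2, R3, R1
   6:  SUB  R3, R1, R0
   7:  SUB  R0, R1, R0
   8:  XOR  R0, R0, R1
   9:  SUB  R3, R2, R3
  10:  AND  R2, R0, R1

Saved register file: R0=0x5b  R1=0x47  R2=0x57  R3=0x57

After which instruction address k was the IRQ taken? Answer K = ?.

K = 5

after  0: R0=0x5b R1=0x91 R2=0xb2 R3=0x35  N=0 Z=0
after  1: R0=0x5b R1=0x91 R2=0xb2 R3=0xec  N=1 Z=0
after  2: R0=0x5b R1=0x91 R2=0xb2 R3=0x57  N=0 Z=0
after  3: R0=0x5b R1=0xec R2=0xb2 R3=0x57  N=1 Z=0
after  4: R0=0x5b R1=0x47 R2=0xb2 R3=0x57  N=0 Z=0
after  5: R0=0x5b R1=0x47 R2=0x57 R3=0x57  N=0 Z=0
-- IRQ taken; context saved, return-PC = 6 --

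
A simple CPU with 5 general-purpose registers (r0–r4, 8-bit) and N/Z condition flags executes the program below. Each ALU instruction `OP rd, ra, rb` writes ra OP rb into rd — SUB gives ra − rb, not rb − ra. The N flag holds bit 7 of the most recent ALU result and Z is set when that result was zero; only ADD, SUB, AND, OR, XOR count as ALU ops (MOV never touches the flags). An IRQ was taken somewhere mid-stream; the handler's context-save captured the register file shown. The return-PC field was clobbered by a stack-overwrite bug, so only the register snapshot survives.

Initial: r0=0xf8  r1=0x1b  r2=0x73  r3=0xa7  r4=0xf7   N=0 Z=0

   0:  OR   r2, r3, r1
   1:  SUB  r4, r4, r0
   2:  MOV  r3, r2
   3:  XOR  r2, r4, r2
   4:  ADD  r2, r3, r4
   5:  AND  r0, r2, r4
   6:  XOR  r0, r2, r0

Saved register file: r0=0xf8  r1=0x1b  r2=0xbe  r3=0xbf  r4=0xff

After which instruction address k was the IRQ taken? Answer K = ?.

after  0: r0=0xf8 r1=0x1b r2=0xbf r3=0xa7 r4=0xf7  N=1 Z=0
after  1: r0=0xf8 r1=0x1b r2=0xbf r3=0xa7 r4=0xff  N=1 Z=0
after  2: r0=0xf8 r1=0x1b r2=0xbf r3=0xbf r4=0xff  N=1 Z=0
after  3: r0=0xf8 r1=0x1b r2=0x40 r3=0xbf r4=0xff  N=0 Z=0
after  4: r0=0xf8 r1=0x1b r2=0xbe r3=0xbf r4=0xff  N=1 Z=0
-- IRQ taken; context saved, return-PC = 5 --

K = 4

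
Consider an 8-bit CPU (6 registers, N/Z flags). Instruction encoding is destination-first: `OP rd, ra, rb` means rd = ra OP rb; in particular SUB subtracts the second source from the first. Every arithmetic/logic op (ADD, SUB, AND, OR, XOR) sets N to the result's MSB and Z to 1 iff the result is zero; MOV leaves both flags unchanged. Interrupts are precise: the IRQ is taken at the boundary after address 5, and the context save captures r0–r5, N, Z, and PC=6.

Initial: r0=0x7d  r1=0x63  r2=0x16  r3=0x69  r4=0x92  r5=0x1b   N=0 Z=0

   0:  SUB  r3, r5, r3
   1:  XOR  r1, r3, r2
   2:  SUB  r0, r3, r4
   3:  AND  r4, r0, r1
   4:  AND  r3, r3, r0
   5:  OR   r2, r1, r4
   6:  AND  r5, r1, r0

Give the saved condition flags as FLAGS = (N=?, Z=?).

after  0: r0=0x7d r1=0x63 r2=0x16 r3=0xb2 r4=0x92 r5=0x1b  N=1 Z=0
after  1: r0=0x7d r1=0xa4 r2=0x16 r3=0xb2 r4=0x92 r5=0x1b  N=1 Z=0
after  2: r0=0x20 r1=0xa4 r2=0x16 r3=0xb2 r4=0x92 r5=0x1b  N=0 Z=0
after  3: r0=0x20 r1=0xa4 r2=0x16 r3=0xb2 r4=0x20 r5=0x1b  N=0 Z=0
after  4: r0=0x20 r1=0xa4 r2=0x16 r3=0x20 r4=0x20 r5=0x1b  N=0 Z=0
after  5: r0=0x20 r1=0xa4 r2=0xa4 r3=0x20 r4=0x20 r5=0x1b  N=1 Z=0
-- IRQ taken; context saved, return-PC = 6 --

FLAGS = (N=1, Z=0)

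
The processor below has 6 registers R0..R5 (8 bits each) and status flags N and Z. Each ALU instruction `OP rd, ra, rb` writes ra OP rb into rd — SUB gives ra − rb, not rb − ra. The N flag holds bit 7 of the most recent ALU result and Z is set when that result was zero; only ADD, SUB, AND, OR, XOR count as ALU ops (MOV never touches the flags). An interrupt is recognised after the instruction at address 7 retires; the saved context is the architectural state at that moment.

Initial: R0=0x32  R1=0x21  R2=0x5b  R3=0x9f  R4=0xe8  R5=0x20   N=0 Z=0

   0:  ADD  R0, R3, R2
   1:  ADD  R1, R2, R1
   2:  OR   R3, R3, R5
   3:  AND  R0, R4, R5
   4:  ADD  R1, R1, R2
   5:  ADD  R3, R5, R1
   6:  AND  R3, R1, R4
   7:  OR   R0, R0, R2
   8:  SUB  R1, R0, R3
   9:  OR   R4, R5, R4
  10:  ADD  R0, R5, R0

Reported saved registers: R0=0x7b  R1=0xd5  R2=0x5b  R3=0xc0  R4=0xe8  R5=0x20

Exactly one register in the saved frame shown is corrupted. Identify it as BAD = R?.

after  0: R0=0xfa R1=0x21 R2=0x5b R3=0x9f R4=0xe8 R5=0x20  N=1 Z=0
after  1: R0=0xfa R1=0x7c R2=0x5b R3=0x9f R4=0xe8 R5=0x20  N=0 Z=0
after  2: R0=0xfa R1=0x7c R2=0x5b R3=0xbf R4=0xe8 R5=0x20  N=1 Z=0
after  3: R0=0x20 R1=0x7c R2=0x5b R3=0xbf R4=0xe8 R5=0x20  N=0 Z=0
after  4: R0=0x20 R1=0xd7 R2=0x5b R3=0xbf R4=0xe8 R5=0x20  N=1 Z=0
after  5: R0=0x20 R1=0xd7 R2=0x5b R3=0xf7 R4=0xe8 R5=0x20  N=1 Z=0
after  6: R0=0x20 R1=0xd7 R2=0x5b R3=0xc0 R4=0xe8 R5=0x20  N=1 Z=0
after  7: R0=0x7b R1=0xd7 R2=0x5b R3=0xc0 R4=0xe8 R5=0x20  N=0 Z=0
-- IRQ taken; context saved, return-PC = 8 --
mismatch: R1: reported 0xd5 vs actual 0xd7

BAD = R1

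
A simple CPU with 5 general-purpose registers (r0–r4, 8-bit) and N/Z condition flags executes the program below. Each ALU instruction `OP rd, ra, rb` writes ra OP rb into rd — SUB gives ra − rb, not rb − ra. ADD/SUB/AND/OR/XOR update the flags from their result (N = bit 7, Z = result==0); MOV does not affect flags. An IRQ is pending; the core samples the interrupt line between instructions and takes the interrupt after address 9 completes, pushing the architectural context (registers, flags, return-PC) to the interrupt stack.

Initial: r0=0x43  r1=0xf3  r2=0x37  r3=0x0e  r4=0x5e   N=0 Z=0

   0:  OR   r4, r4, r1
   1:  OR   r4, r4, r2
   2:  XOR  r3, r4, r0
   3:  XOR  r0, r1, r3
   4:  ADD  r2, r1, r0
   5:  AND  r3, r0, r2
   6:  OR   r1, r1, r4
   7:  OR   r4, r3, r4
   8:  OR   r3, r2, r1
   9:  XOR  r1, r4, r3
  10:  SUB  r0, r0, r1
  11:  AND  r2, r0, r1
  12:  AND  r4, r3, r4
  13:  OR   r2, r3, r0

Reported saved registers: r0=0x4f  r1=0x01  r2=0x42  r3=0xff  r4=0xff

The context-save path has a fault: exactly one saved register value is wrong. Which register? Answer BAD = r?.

BAD = r1

after  0: r0=0x43 r1=0xf3 r2=0x37 r3=0x0e r4=0xff  N=1 Z=0
after  1: r0=0x43 r1=0xf3 r2=0x37 r3=0x0e r4=0xff  N=1 Z=0
after  2: r0=0x43 r1=0xf3 r2=0x37 r3=0xbc r4=0xff  N=1 Z=0
after  3: r0=0x4f r1=0xf3 r2=0x37 r3=0xbc r4=0xff  N=0 Z=0
after  4: r0=0x4f r1=0xf3 r2=0x42 r3=0xbc r4=0xff  N=0 Z=0
after  5: r0=0x4f r1=0xf3 r2=0x42 r3=0x42 r4=0xff  N=0 Z=0
after  6: r0=0x4f r1=0xff r2=0x42 r3=0x42 r4=0xff  N=1 Z=0
after  7: r0=0x4f r1=0xff r2=0x42 r3=0x42 r4=0xff  N=1 Z=0
after  8: r0=0x4f r1=0xff r2=0x42 r3=0xff r4=0xff  N=1 Z=0
after  9: r0=0x4f r1=0x00 r2=0x42 r3=0xff r4=0xff  N=0 Z=1
-- IRQ taken; context saved, return-PC = 10 --
mismatch: r1: reported 0x01 vs actual 0x00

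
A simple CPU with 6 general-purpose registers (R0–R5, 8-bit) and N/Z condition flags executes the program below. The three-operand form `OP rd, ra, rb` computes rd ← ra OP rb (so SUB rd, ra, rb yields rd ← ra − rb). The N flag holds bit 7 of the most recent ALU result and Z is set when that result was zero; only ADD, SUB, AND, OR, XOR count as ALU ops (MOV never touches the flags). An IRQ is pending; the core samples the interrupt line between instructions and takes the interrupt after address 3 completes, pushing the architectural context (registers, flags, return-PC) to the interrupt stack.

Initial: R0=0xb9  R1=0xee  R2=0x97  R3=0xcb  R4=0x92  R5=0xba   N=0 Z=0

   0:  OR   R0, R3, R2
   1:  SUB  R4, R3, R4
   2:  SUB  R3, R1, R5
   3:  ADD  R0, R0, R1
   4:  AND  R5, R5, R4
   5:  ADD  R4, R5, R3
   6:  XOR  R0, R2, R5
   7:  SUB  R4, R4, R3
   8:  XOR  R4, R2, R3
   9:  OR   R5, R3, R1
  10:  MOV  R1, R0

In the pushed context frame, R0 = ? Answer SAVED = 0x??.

SAVED = 0xcd

after  0: R0=0xdf R1=0xee R2=0x97 R3=0xcb R4=0x92 R5=0xba  N=1 Z=0
after  1: R0=0xdf R1=0xee R2=0x97 R3=0xcb R4=0x39 R5=0xba  N=0 Z=0
after  2: R0=0xdf R1=0xee R2=0x97 R3=0x34 R4=0x39 R5=0xba  N=0 Z=0
after  3: R0=0xcd R1=0xee R2=0x97 R3=0x34 R4=0x39 R5=0xba  N=1 Z=0
-- IRQ taken; context saved, return-PC = 4 --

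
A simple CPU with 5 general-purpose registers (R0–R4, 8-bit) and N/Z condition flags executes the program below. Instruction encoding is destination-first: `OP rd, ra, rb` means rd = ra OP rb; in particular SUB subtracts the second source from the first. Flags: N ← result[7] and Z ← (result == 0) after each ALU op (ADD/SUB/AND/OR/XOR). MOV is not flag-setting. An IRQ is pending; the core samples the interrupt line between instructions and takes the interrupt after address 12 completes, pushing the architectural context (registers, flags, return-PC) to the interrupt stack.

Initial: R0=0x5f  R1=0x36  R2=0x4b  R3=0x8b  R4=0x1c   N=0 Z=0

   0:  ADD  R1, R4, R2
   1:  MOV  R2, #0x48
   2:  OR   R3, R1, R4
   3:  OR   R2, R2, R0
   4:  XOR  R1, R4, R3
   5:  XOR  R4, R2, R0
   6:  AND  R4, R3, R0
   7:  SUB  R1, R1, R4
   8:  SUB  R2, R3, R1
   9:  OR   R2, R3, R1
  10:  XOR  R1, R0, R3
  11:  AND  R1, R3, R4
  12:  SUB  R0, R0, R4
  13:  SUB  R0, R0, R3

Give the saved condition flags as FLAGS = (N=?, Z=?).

FLAGS = (N=0, Z=1)

after  0: R0=0x5f R1=0x67 R2=0x4b R3=0x8b R4=0x1c  N=0 Z=0
after  1: R0=0x5f R1=0x67 R2=0x48 R3=0x8b R4=0x1c  N=0 Z=0
after  2: R0=0x5f R1=0x67 R2=0x48 R3=0x7f R4=0x1c  N=0 Z=0
after  3: R0=0x5f R1=0x67 R2=0x5f R3=0x7f R4=0x1c  N=0 Z=0
after  4: R0=0x5f R1=0x63 R2=0x5f R3=0x7f R4=0x1c  N=0 Z=0
after  5: R0=0x5f R1=0x63 R2=0x5f R3=0x7f R4=0x00  N=0 Z=1
after  6: R0=0x5f R1=0x63 R2=0x5f R3=0x7f R4=0x5f  N=0 Z=0
after  7: R0=0x5f R1=0x04 R2=0x5f R3=0x7f R4=0x5f  N=0 Z=0
after  8: R0=0x5f R1=0x04 R2=0x7b R3=0x7f R4=0x5f  N=0 Z=0
after  9: R0=0x5f R1=0x04 R2=0x7f R3=0x7f R4=0x5f  N=0 Z=0
after 10: R0=0x5f R1=0x20 R2=0x7f R3=0x7f R4=0x5f  N=0 Z=0
after 11: R0=0x5f R1=0x5f R2=0x7f R3=0x7f R4=0x5f  N=0 Z=0
after 12: R0=0x00 R1=0x5f R2=0x7f R3=0x7f R4=0x5f  N=0 Z=1
-- IRQ taken; context saved, return-PC = 13 --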